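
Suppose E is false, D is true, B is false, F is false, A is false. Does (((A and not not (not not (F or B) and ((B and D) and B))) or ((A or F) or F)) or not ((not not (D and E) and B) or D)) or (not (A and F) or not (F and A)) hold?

Substituting E=False, D=True, B=False, F=False, A=False:
F or B = False or False = False
not (F or B) = not False = True
not not (F or B) = not True = False
B and D = False and True = False
(B and D) and B = False and False = False
not not (F or B) and ((B and D) and B) = False and False = False
not (not not (F or B) and ((B and D) and B)) = not False = True
not not (not not (F or B) and ((B and D) and B)) = not True = False
A and not not (not not (F or B) and ((B and D) and B)) = False and False = False
A or F = False or False = False
(A or F) or F = False or False = False
(A and not not (not not (F or B) and ((B and D) and B))) or ((A or F) or F) = False or False = False
D and E = True and False = False
not (D and E) = not False = True
not not (D and E) = not True = False
not not (D and E) and B = False and False = False
(not not (D and E) and B) or D = False or True = True
not ((not not (D and E) and B) or D) = not True = False
((A and not not (not not (F or B) and ((B and D) and B))) or ((A or F) or F)) or not ((not not (D and E) and B) or D) = False or False = False
A and F = False and False = False
not (A and F) = not False = True
F and A = False and False = False
not (F and A) = not False = True
not (A and F) or not (F and A) = True or True = True
(((A and not not (not not (F or B) and ((B and D) and B))) or ((A or F) or F)) or not ((not not (D and E) and B) or D)) or (not (A and F) or not (F and A)) = False or True = True

True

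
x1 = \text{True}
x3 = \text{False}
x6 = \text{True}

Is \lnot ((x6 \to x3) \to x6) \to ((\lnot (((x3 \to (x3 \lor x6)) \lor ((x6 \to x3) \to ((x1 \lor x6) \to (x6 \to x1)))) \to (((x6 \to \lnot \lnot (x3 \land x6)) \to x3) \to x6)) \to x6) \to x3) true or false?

\text{True}

x6 \to x3 = \text{True} \to \text{False} = \text{False}
(x6 \to x3) \to x6 = \text{False} \to \text{True} = \text{True}
\lnot ((x6 \to x3) \to x6) = \lnot \text{True} = \text{False}
x3 \lor x6 = \text{False} \lor \text{True} = \text{True}
x3 \to (x3 \lor x6) = \text{False} \to \text{True} = \text{True}
x6 \to x3 = \text{True} \to \text{False} = \text{False}
x1 \lor x6 = \text{True} \lor \text{True} = \text{True}
x6 \to x1 = \text{True} \to \text{True} = \text{True}
(x1 \lor x6) \to (x6 \to x1) = \text{True} \to \text{True} = \text{True}
(x6 \to x3) \to ((x1 \lor x6) \to (x6 \to x1)) = \text{False} \to \text{True} = \text{True}
(x3 \to (x3 \lor x6)) \lor ((x6 \to x3) \to ((x1 \lor x6) \to (x6 \to x1))) = \text{True} \lor \text{True} = \text{True}
x3 \land x6 = \text{False} \land \text{True} = \text{False}
\lnot (x3 \land x6) = \lnot \text{False} = \text{True}
\lnot \lnot (x3 \land x6) = \lnot \text{True} = \text{False}
x6 \to \lnot \lnot (x3 \land x6) = \text{True} \to \text{False} = \text{False}
(x6 \to \lnot \lnot (x3 \land x6)) \to x3 = \text{False} \to \text{False} = \text{True}
((x6 \to \lnot \lnot (x3 \land x6)) \to x3) \to x6 = \text{True} \to \text{True} = \text{True}
((x3 \to (x3 \lor x6)) \lor ((x6 \to x3) \to ((x1 \lor x6) \to (x6 \to x1)))) \to (((x6 \to \lnot \lnot (x3 \land x6)) \to x3) \to x6) = \text{True} \to \text{True} = \text{True}
\lnot (((x3 \to (x3 \lor x6)) \lor ((x6 \to x3) \to ((x1 \lor x6) \to (x6 \to x1)))) \to (((x6 \to \lnot \lnot (x3 \land x6)) \to x3) \to x6)) = \lnot \text{True} = \text{False}
\lnot (((x3 \to (x3 \lor x6)) \lor ((x6 \to x3) \to ((x1 \lor x6) \to (x6 \to x1)))) \to (((x6 \to \lnot \lnot (x3 \land x6)) \to x3) \to x6)) \to x6 = \text{False} \to \text{True} = \text{True}
(\lnot (((x3 \to (x3 \lor x6)) \lor ((x6 \to x3) \to ((x1 \lor x6) \to (x6 \to x1)))) \to (((x6 \to \lnot \lnot (x3 \land x6)) \to x3) \to x6)) \to x6) \to x3 = \text{True} \to \text{False} = \text{False}
\lnot ((x6 \to x3) \to x6) \to ((\lnot (((x3 \to (x3 \lor x6)) \lor ((x6 \to x3) \to ((x1 \lor x6) \to (x6 \to x1)))) \to (((x6 \to \lnot \lnot (x3 \land x6)) \to x3) \to x6)) \to x6) \to x3) = \text{False} \to \text{False} = \text{True}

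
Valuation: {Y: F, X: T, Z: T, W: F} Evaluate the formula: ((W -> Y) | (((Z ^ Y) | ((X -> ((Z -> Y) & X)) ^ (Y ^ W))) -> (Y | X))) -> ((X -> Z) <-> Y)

F

Substituting Y=F, X=T, Z=T, W=F:
W -> Y = F -> F = T
Z ^ Y = T ^ F = T
Z -> Y = T -> F = F
(Z -> Y) & X = F & T = F
X -> ((Z -> Y) & X) = T -> F = F
Y ^ W = F ^ F = F
(X -> ((Z -> Y) & X)) ^ (Y ^ W) = F ^ F = F
(Z ^ Y) | ((X -> ((Z -> Y) & X)) ^ (Y ^ W)) = T | F = T
Y | X = F | T = T
((Z ^ Y) | ((X -> ((Z -> Y) & X)) ^ (Y ^ W))) -> (Y | X) = T -> T = T
(W -> Y) | (((Z ^ Y) | ((X -> ((Z -> Y) & X)) ^ (Y ^ W))) -> (Y | X)) = T | T = T
X -> Z = T -> T = T
(X -> Z) <-> Y = T <-> F = F
((W -> Y) | (((Z ^ Y) | ((X -> ((Z -> Y) & X)) ^ (Y ^ W))) -> (Y | X))) -> ((X -> Z) <-> Y) = T -> F = F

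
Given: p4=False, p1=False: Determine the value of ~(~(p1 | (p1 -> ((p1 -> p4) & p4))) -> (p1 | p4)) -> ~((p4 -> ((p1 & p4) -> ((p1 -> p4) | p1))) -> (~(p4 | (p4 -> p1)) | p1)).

True

p1 -> p4 = False -> False = True
(p1 -> p4) & p4 = True & False = False
p1 -> ((p1 -> p4) & p4) = False -> False = True
p1 | (p1 -> ((p1 -> p4) & p4)) = False | True = True
~(p1 | (p1 -> ((p1 -> p4) & p4))) = ~True = False
p1 | p4 = False | False = False
~(p1 | (p1 -> ((p1 -> p4) & p4))) -> (p1 | p4) = False -> False = True
~(~(p1 | (p1 -> ((p1 -> p4) & p4))) -> (p1 | p4)) = ~True = False
p1 & p4 = False & False = False
p1 -> p4 = False -> False = True
(p1 -> p4) | p1 = True | False = True
(p1 & p4) -> ((p1 -> p4) | p1) = False -> True = True
p4 -> ((p1 & p4) -> ((p1 -> p4) | p1)) = False -> True = True
p4 -> p1 = False -> False = True
p4 | (p4 -> p1) = False | True = True
~(p4 | (p4 -> p1)) = ~True = False
~(p4 | (p4 -> p1)) | p1 = False | False = False
(p4 -> ((p1 & p4) -> ((p1 -> p4) | p1))) -> (~(p4 | (p4 -> p1)) | p1) = True -> False = False
~((p4 -> ((p1 & p4) -> ((p1 -> p4) | p1))) -> (~(p4 | (p4 -> p1)) | p1)) = ~False = True
~(~(p1 | (p1 -> ((p1 -> p4) & p4))) -> (p1 | p4)) -> ~((p4 -> ((p1 & p4) -> ((p1 -> p4) | p1))) -> (~(p4 | (p4 -> p1)) | p1)) = False -> True = True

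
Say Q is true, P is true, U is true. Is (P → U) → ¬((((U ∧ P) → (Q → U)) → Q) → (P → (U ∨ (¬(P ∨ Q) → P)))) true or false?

Substituting Q=T, P=T, U=T:
P → U = T → T = T
U ∧ P = T ∧ T = T
Q → U = T → T = T
(U ∧ P) → (Q → U) = T → T = T
((U ∧ P) → (Q → U)) → Q = T → T = T
P ∨ Q = T ∨ T = T
¬(P ∨ Q) = ¬T = F
¬(P ∨ Q) → P = F → T = T
U ∨ (¬(P ∨ Q) → P) = T ∨ T = T
P → (U ∨ (¬(P ∨ Q) → P)) = T → T = T
(((U ∧ P) → (Q → U)) → Q) → (P → (U ∨ (¬(P ∨ Q) → P))) = T → T = T
¬((((U ∧ P) → (Q → U)) → Q) → (P → (U ∨ (¬(P ∨ Q) → P)))) = ¬T = F
(P → U) → ¬((((U ∧ P) → (Q → U)) → Q) → (P → (U ∨ (¬(P ∨ Q) → P)))) = T → F = F

F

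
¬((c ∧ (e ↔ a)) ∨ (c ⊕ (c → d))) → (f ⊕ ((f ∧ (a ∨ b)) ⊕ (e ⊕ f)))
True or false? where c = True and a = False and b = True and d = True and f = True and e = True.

Substituting c=True, a=False, b=True, d=True, f=True, e=True:
e ↔ a = True ↔ False = False
c ∧ (e ↔ a) = True ∧ False = False
c → d = True → True = True
c ⊕ (c → d) = True ⊕ True = False
(c ∧ (e ↔ a)) ∨ (c ⊕ (c → d)) = False ∨ False = False
¬((c ∧ (e ↔ a)) ∨ (c ⊕ (c → d))) = ¬False = True
a ∨ b = False ∨ True = True
f ∧ (a ∨ b) = True ∧ True = True
e ⊕ f = True ⊕ True = False
(f ∧ (a ∨ b)) ⊕ (e ⊕ f) = True ⊕ False = True
f ⊕ ((f ∧ (a ∨ b)) ⊕ (e ⊕ f)) = True ⊕ True = False
¬((c ∧ (e ↔ a)) ∨ (c ⊕ (c → d))) → (f ⊕ ((f ∧ (a ∨ b)) ⊕ (e ⊕ f))) = True → False = False

False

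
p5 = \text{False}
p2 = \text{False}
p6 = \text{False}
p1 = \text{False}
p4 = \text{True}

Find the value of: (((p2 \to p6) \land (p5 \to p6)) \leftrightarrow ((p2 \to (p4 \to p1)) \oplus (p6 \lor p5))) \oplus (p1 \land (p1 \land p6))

p2 \to p6 = \text{False} \to \text{False} = \text{True}
p5 \to p6 = \text{False} \to \text{False} = \text{True}
(p2 \to p6) \land (p5 \to p6) = \text{True} \land \text{True} = \text{True}
p4 \to p1 = \text{True} \to \text{False} = \text{False}
p2 \to (p4 \to p1) = \text{False} \to \text{False} = \text{True}
p6 \lor p5 = \text{False} \lor \text{False} = \text{False}
(p2 \to (p4 \to p1)) \oplus (p6 \lor p5) = \text{True} \oplus \text{False} = \text{True}
((p2 \to p6) \land (p5 \to p6)) \leftrightarrow ((p2 \to (p4 \to p1)) \oplus (p6 \lor p5)) = \text{True} \leftrightarrow \text{True} = \text{True}
p1 \land p6 = \text{False} \land \text{False} = \text{False}
p1 \land (p1 \land p6) = \text{False} \land \text{False} = \text{False}
(((p2 \to p6) \land (p5 \to p6)) \leftrightarrow ((p2 \to (p4 \to p1)) \oplus (p6 \lor p5))) \oplus (p1 \land (p1 \land p6)) = \text{True} \oplus \text{False} = \text{True}

\text{True}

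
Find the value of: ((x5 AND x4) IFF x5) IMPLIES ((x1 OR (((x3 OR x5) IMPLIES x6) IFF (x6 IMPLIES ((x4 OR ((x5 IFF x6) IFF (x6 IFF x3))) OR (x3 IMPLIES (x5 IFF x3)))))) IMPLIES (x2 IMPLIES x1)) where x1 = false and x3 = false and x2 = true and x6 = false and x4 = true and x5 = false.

false

x5 AND x4 = false AND true = false
(x5 AND x4) IFF x5 = false IFF false = true
x3 OR x5 = false OR false = false
(x3 OR x5) IMPLIES x6 = false IMPLIES false = true
x5 IFF x6 = false IFF false = true
x6 IFF x3 = false IFF false = true
(x5 IFF x6) IFF (x6 IFF x3) = true IFF true = true
x4 OR ((x5 IFF x6) IFF (x6 IFF x3)) = true OR true = true
x5 IFF x3 = false IFF false = true
x3 IMPLIES (x5 IFF x3) = false IMPLIES true = true
(x4 OR ((x5 IFF x6) IFF (x6 IFF x3))) OR (x3 IMPLIES (x5 IFF x3)) = true OR true = true
x6 IMPLIES ((x4 OR ((x5 IFF x6) IFF (x6 IFF x3))) OR (x3 IMPLIES (x5 IFF x3))) = false IMPLIES true = true
((x3 OR x5) IMPLIES x6) IFF (x6 IMPLIES ((x4 OR ((x5 IFF x6) IFF (x6 IFF x3))) OR (x3 IMPLIES (x5 IFF x3)))) = true IFF true = true
x1 OR (((x3 OR x5) IMPLIES x6) IFF (x6 IMPLIES ((x4 OR ((x5 IFF x6) IFF (x6 IFF x3))) OR (x3 IMPLIES (x5 IFF x3))))) = false OR true = true
x2 IMPLIES x1 = true IMPLIES false = false
(x1 OR (((x3 OR x5) IMPLIES x6) IFF (x6 IMPLIES ((x4 OR ((x5 IFF x6) IFF (x6 IFF x3))) OR (x3 IMPLIES (x5 IFF x3)))))) IMPLIES (x2 IMPLIES x1) = true IMPLIES false = false
((x5 AND x4) IFF x5) IMPLIES ((x1 OR (((x3 OR x5) IMPLIES x6) IFF (x6 IMPLIES ((x4 OR ((x5 IFF x6) IFF (x6 IFF x3))) OR (x3 IMPLIES (x5 IFF x3)))))) IMPLIES (x2 IMPLIES x1)) = true IMPLIES false = false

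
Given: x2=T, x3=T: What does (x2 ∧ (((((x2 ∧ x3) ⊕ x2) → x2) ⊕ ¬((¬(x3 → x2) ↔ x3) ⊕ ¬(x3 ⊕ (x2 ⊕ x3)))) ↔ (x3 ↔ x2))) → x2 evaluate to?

T

x2 ∧ x3 = T ∧ T = T
(x2 ∧ x3) ⊕ x2 = T ⊕ T = F
((x2 ∧ x3) ⊕ x2) → x2 = F → T = T
x3 → x2 = T → T = T
¬(x3 → x2) = ¬T = F
¬(x3 → x2) ↔ x3 = F ↔ T = F
x2 ⊕ x3 = T ⊕ T = F
x3 ⊕ (x2 ⊕ x3) = T ⊕ F = T
¬(x3 ⊕ (x2 ⊕ x3)) = ¬T = F
(¬(x3 → x2) ↔ x3) ⊕ ¬(x3 ⊕ (x2 ⊕ x3)) = F ⊕ F = F
¬((¬(x3 → x2) ↔ x3) ⊕ ¬(x3 ⊕ (x2 ⊕ x3))) = ¬F = T
(((x2 ∧ x3) ⊕ x2) → x2) ⊕ ¬((¬(x3 → x2) ↔ x3) ⊕ ¬(x3 ⊕ (x2 ⊕ x3))) = T ⊕ T = F
x3 ↔ x2 = T ↔ T = T
((((x2 ∧ x3) ⊕ x2) → x2) ⊕ ¬((¬(x3 → x2) ↔ x3) ⊕ ¬(x3 ⊕ (x2 ⊕ x3)))) ↔ (x3 ↔ x2) = F ↔ T = F
x2 ∧ (((((x2 ∧ x3) ⊕ x2) → x2) ⊕ ¬((¬(x3 → x2) ↔ x3) ⊕ ¬(x3 ⊕ (x2 ⊕ x3)))) ↔ (x3 ↔ x2)) = T ∧ F = F
(x2 ∧ (((((x2 ∧ x3) ⊕ x2) → x2) ⊕ ¬((¬(x3 → x2) ↔ x3) ⊕ ¬(x3 ⊕ (x2 ⊕ x3)))) ↔ (x3 ↔ x2))) → x2 = F → T = T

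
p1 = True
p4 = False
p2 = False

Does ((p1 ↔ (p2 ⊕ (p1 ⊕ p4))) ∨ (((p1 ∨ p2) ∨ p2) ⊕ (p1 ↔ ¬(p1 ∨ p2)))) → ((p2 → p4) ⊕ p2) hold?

True

Substituting p1=True, p4=False, p2=False:
p1 ⊕ p4 = True ⊕ False = True
p2 ⊕ (p1 ⊕ p4) = False ⊕ True = True
p1 ↔ (p2 ⊕ (p1 ⊕ p4)) = True ↔ True = True
p1 ∨ p2 = True ∨ False = True
(p1 ∨ p2) ∨ p2 = True ∨ False = True
p1 ∨ p2 = True ∨ False = True
¬(p1 ∨ p2) = ¬True = False
p1 ↔ ¬(p1 ∨ p2) = True ↔ False = False
((p1 ∨ p2) ∨ p2) ⊕ (p1 ↔ ¬(p1 ∨ p2)) = True ⊕ False = True
(p1 ↔ (p2 ⊕ (p1 ⊕ p4))) ∨ (((p1 ∨ p2) ∨ p2) ⊕ (p1 ↔ ¬(p1 ∨ p2))) = True ∨ True = True
p2 → p4 = False → False = True
(p2 → p4) ⊕ p2 = True ⊕ False = True
((p1 ↔ (p2 ⊕ (p1 ⊕ p4))) ∨ (((p1 ∨ p2) ∨ p2) ⊕ (p1 ↔ ¬(p1 ∨ p2)))) → ((p2 → p4) ⊕ p2) = True → True = True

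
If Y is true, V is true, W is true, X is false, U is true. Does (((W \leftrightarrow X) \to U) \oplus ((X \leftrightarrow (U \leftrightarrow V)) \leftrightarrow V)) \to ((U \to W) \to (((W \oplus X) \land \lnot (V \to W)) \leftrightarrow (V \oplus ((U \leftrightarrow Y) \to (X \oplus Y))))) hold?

W \leftrightarrow X = T \leftrightarrow F = F
(W \leftrightarrow X) \to U = F \to T = T
U \leftrightarrow V = T \leftrightarrow T = T
X \leftrightarrow (U \leftrightarrow V) = F \leftrightarrow T = F
(X \leftrightarrow (U \leftrightarrow V)) \leftrightarrow V = F \leftrightarrow T = F
((W \leftrightarrow X) \to U) \oplus ((X \leftrightarrow (U \leftrightarrow V)) \leftrightarrow V) = T \oplus F = T
U \to W = T \to T = T
W \oplus X = T \oplus F = T
V \to W = T \to T = T
\lnot (V \to W) = \lnot T = F
(W \oplus X) \land \lnot (V \to W) = T \land F = F
U \leftrightarrow Y = T \leftrightarrow T = T
X \oplus Y = F \oplus T = T
(U \leftrightarrow Y) \to (X \oplus Y) = T \to T = T
V \oplus ((U \leftrightarrow Y) \to (X \oplus Y)) = T \oplus T = F
((W \oplus X) \land \lnot (V \to W)) \leftrightarrow (V \oplus ((U \leftrightarrow Y) \to (X \oplus Y))) = F \leftrightarrow F = T
(U \to W) \to (((W \oplus X) \land \lnot (V \to W)) \leftrightarrow (V \oplus ((U \leftrightarrow Y) \to (X \oplus Y)))) = T \to T = T
(((W \leftrightarrow X) \to U) \oplus ((X \leftrightarrow (U \leftrightarrow V)) \leftrightarrow V)) \to ((U \to W) \to (((W \oplus X) \land \lnot (V \to W)) \leftrightarrow (V \oplus ((U \leftrightarrow Y) \to (X \oplus Y))))) = T \to T = T

T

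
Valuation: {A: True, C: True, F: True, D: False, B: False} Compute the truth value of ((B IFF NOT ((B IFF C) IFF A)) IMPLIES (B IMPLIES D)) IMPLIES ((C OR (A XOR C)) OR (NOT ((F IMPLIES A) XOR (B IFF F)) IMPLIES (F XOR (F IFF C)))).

True

B IFF C = False IFF True = False
(B IFF C) IFF A = False IFF True = False
NOT ((B IFF C) IFF A) = NOT False = True
B IFF NOT ((B IFF C) IFF A) = False IFF True = False
B IMPLIES D = False IMPLIES False = True
(B IFF NOT ((B IFF C) IFF A)) IMPLIES (B IMPLIES D) = False IMPLIES True = True
A XOR C = True XOR True = False
C OR (A XOR C) = True OR False = True
F IMPLIES A = True IMPLIES True = True
B IFF F = False IFF True = False
(F IMPLIES A) XOR (B IFF F) = True XOR False = True
NOT ((F IMPLIES A) XOR (B IFF F)) = NOT True = False
F IFF C = True IFF True = True
F XOR (F IFF C) = True XOR True = False
NOT ((F IMPLIES A) XOR (B IFF F)) IMPLIES (F XOR (F IFF C)) = False IMPLIES False = True
(C OR (A XOR C)) OR (NOT ((F IMPLIES A) XOR (B IFF F)) IMPLIES (F XOR (F IFF C))) = True OR True = True
((B IFF NOT ((B IFF C) IFF A)) IMPLIES (B IMPLIES D)) IMPLIES ((C OR (A XOR C)) OR (NOT ((F IMPLIES A) XOR (B IFF F)) IMPLIES (F XOR (F IFF C)))) = True IMPLIES True = True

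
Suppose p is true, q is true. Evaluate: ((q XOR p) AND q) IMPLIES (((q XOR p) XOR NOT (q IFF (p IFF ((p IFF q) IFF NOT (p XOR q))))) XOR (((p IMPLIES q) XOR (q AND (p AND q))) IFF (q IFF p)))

T

Substituting p=T, q=T:
q XOR p = T XOR T = F
(q XOR p) AND q = F AND T = F
q XOR p = T XOR T = F
p IFF q = T IFF T = T
p XOR q = T XOR T = F
NOT (p XOR q) = NOT F = T
(p IFF q) IFF NOT (p XOR q) = T IFF T = T
p IFF ((p IFF q) IFF NOT (p XOR q)) = T IFF T = T
q IFF (p IFF ((p IFF q) IFF NOT (p XOR q))) = T IFF T = T
NOT (q IFF (p IFF ((p IFF q) IFF NOT (p XOR q)))) = NOT T = F
(q XOR p) XOR NOT (q IFF (p IFF ((p IFF q) IFF NOT (p XOR q)))) = F XOR F = F
p IMPLIES q = T IMPLIES T = T
p AND q = T AND T = T
q AND (p AND q) = T AND T = T
(p IMPLIES q) XOR (q AND (p AND q)) = T XOR T = F
q IFF p = T IFF T = T
((p IMPLIES q) XOR (q AND (p AND q))) IFF (q IFF p) = F IFF T = F
((q XOR p) XOR NOT (q IFF (p IFF ((p IFF q) IFF NOT (p XOR q))))) XOR (((p IMPLIES q) XOR (q AND (p AND q))) IFF (q IFF p)) = F XOR F = F
((q XOR p) AND q) IMPLIES (((q XOR p) XOR NOT (q IFF (p IFF ((p IFF q) IFF NOT (p XOR q))))) XOR (((p IMPLIES q) XOR (q AND (p AND q))) IFF (q IFF p))) = F IMPLIES F = T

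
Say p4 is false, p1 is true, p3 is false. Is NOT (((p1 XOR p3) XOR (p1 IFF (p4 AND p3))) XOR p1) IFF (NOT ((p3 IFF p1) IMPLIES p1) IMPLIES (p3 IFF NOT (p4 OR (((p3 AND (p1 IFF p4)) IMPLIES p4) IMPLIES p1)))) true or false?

Substituting p4=F, p1=T, p3=F:
p1 XOR p3 = T XOR F = T
p4 AND p3 = F AND F = F
p1 IFF (p4 AND p3) = T IFF F = F
(p1 XOR p3) XOR (p1 IFF (p4 AND p3)) = T XOR F = T
((p1 XOR p3) XOR (p1 IFF (p4 AND p3))) XOR p1 = T XOR T = F
NOT (((p1 XOR p3) XOR (p1 IFF (p4 AND p3))) XOR p1) = NOT F = T
p3 IFF p1 = F IFF T = F
(p3 IFF p1) IMPLIES p1 = F IMPLIES T = T
NOT ((p3 IFF p1) IMPLIES p1) = NOT T = F
p1 IFF p4 = T IFF F = F
p3 AND (p1 IFF p4) = F AND F = F
(p3 AND (p1 IFF p4)) IMPLIES p4 = F IMPLIES F = T
((p3 AND (p1 IFF p4)) IMPLIES p4) IMPLIES p1 = T IMPLIES T = T
p4 OR (((p3 AND (p1 IFF p4)) IMPLIES p4) IMPLIES p1) = F OR T = T
NOT (p4 OR (((p3 AND (p1 IFF p4)) IMPLIES p4) IMPLIES p1)) = NOT T = F
p3 IFF NOT (p4 OR (((p3 AND (p1 IFF p4)) IMPLIES p4) IMPLIES p1)) = F IFF F = T
NOT ((p3 IFF p1) IMPLIES p1) IMPLIES (p3 IFF NOT (p4 OR (((p3 AND (p1 IFF p4)) IMPLIES p4) IMPLIES p1))) = F IMPLIES T = T
NOT (((p1 XOR p3) XOR (p1 IFF (p4 AND p3))) XOR p1) IFF (NOT ((p3 IFF p1) IMPLIES p1) IMPLIES (p3 IFF NOT (p4 OR (((p3 AND (p1 IFF p4)) IMPLIES p4) IMPLIES p1)))) = T IFF T = T

T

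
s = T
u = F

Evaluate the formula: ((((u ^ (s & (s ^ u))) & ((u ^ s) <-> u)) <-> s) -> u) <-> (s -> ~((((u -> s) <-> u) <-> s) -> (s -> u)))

F

s ^ u = T ^ F = T
s & (s ^ u) = T & T = T
u ^ (s & (s ^ u)) = F ^ T = T
u ^ s = F ^ T = T
(u ^ s) <-> u = T <-> F = F
(u ^ (s & (s ^ u))) & ((u ^ s) <-> u) = T & F = F
((u ^ (s & (s ^ u))) & ((u ^ s) <-> u)) <-> s = F <-> T = F
(((u ^ (s & (s ^ u))) & ((u ^ s) <-> u)) <-> s) -> u = F -> F = T
u -> s = F -> T = T
(u -> s) <-> u = T <-> F = F
((u -> s) <-> u) <-> s = F <-> T = F
s -> u = T -> F = F
(((u -> s) <-> u) <-> s) -> (s -> u) = F -> F = T
~((((u -> s) <-> u) <-> s) -> (s -> u)) = ~T = F
s -> ~((((u -> s) <-> u) <-> s) -> (s -> u)) = T -> F = F
((((u ^ (s & (s ^ u))) & ((u ^ s) <-> u)) <-> s) -> u) <-> (s -> ~((((u -> s) <-> u) <-> s) -> (s -> u))) = T <-> F = F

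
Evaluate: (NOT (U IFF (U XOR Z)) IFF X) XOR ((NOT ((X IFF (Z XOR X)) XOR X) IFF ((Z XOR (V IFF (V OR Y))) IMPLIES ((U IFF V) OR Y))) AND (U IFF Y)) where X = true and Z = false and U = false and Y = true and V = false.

U XOR Z = false XOR false = false
U IFF (U XOR Z) = false IFF false = true
NOT (U IFF (U XOR Z)) = NOT true = false
NOT (U IFF (U XOR Z)) IFF X = false IFF true = false
Z XOR X = false XOR true = true
X IFF (Z XOR X) = true IFF true = true
(X IFF (Z XOR X)) XOR X = true XOR true = false
NOT ((X IFF (Z XOR X)) XOR X) = NOT false = true
V OR Y = false OR true = true
V IFF (V OR Y) = false IFF true = false
Z XOR (V IFF (V OR Y)) = false XOR false = false
U IFF V = false IFF false = true
(U IFF V) OR Y = true OR true = true
(Z XOR (V IFF (V OR Y))) IMPLIES ((U IFF V) OR Y) = false IMPLIES true = true
NOT ((X IFF (Z XOR X)) XOR X) IFF ((Z XOR (V IFF (V OR Y))) IMPLIES ((U IFF V) OR Y)) = true IFF true = true
U IFF Y = false IFF true = false
(NOT ((X IFF (Z XOR X)) XOR X) IFF ((Z XOR (V IFF (V OR Y))) IMPLIES ((U IFF V) OR Y))) AND (U IFF Y) = true AND false = false
(NOT (U IFF (U XOR Z)) IFF X) XOR ((NOT ((X IFF (Z XOR X)) XOR X) IFF ((Z XOR (V IFF (V OR Y))) IMPLIES ((U IFF V) OR Y))) AND (U IFF Y)) = false XOR false = false

false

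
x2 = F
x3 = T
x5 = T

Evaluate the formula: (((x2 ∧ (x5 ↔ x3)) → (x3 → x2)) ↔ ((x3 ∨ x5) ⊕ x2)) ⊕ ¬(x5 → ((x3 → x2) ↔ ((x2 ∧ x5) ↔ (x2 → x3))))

x5 ↔ x3 = T ↔ T = T
x2 ∧ (x5 ↔ x3) = F ∧ T = F
x3 → x2 = T → F = F
(x2 ∧ (x5 ↔ x3)) → (x3 → x2) = F → F = T
x3 ∨ x5 = T ∨ T = T
(x3 ∨ x5) ⊕ x2 = T ⊕ F = T
((x2 ∧ (x5 ↔ x3)) → (x3 → x2)) ↔ ((x3 ∨ x5) ⊕ x2) = T ↔ T = T
x3 → x2 = T → F = F
x2 ∧ x5 = F ∧ T = F
x2 → x3 = F → T = T
(x2 ∧ x5) ↔ (x2 → x3) = F ↔ T = F
(x3 → x2) ↔ ((x2 ∧ x5) ↔ (x2 → x3)) = F ↔ F = T
x5 → ((x3 → x2) ↔ ((x2 ∧ x5) ↔ (x2 → x3))) = T → T = T
¬(x5 → ((x3 → x2) ↔ ((x2 ∧ x5) ↔ (x2 → x3)))) = ¬T = F
(((x2 ∧ (x5 ↔ x3)) → (x3 → x2)) ↔ ((x3 ∨ x5) ⊕ x2)) ⊕ ¬(x5 → ((x3 → x2) ↔ ((x2 ∧ x5) ↔ (x2 → x3)))) = T ⊕ F = T

T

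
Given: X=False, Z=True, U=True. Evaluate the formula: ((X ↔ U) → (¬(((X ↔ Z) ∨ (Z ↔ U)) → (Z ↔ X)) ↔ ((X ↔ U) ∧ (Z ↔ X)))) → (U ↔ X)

False

X ↔ U = False ↔ True = False
X ↔ Z = False ↔ True = False
Z ↔ U = True ↔ True = True
(X ↔ Z) ∨ (Z ↔ U) = False ∨ True = True
Z ↔ X = True ↔ False = False
((X ↔ Z) ∨ (Z ↔ U)) → (Z ↔ X) = True → False = False
¬(((X ↔ Z) ∨ (Z ↔ U)) → (Z ↔ X)) = ¬False = True
X ↔ U = False ↔ True = False
Z ↔ X = True ↔ False = False
(X ↔ U) ∧ (Z ↔ X) = False ∧ False = False
¬(((X ↔ Z) ∨ (Z ↔ U)) → (Z ↔ X)) ↔ ((X ↔ U) ∧ (Z ↔ X)) = True ↔ False = False
(X ↔ U) → (¬(((X ↔ Z) ∨ (Z ↔ U)) → (Z ↔ X)) ↔ ((X ↔ U) ∧ (Z ↔ X))) = False → False = True
U ↔ X = True ↔ False = False
((X ↔ U) → (¬(((X ↔ Z) ∨ (Z ↔ U)) → (Z ↔ X)) ↔ ((X ↔ U) ∧ (Z ↔ X)))) → (U ↔ X) = True → False = False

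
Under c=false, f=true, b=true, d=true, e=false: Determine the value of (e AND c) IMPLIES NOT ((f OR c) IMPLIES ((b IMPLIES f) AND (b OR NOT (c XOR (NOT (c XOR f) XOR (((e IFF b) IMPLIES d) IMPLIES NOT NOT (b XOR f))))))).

true

e AND c = false AND false = false
f OR c = true OR false = true
b IMPLIES f = true IMPLIES true = true
c XOR f = false XOR true = true
NOT (c XOR f) = NOT true = false
e IFF b = false IFF true = false
(e IFF b) IMPLIES d = false IMPLIES true = true
b XOR f = true XOR true = false
NOT (b XOR f) = NOT false = true
NOT NOT (b XOR f) = NOT true = false
((e IFF b) IMPLIES d) IMPLIES NOT NOT (b XOR f) = true IMPLIES false = false
NOT (c XOR f) XOR (((e IFF b) IMPLIES d) IMPLIES NOT NOT (b XOR f)) = false XOR false = false
c XOR (NOT (c XOR f) XOR (((e IFF b) IMPLIES d) IMPLIES NOT NOT (b XOR f))) = false XOR false = false
NOT (c XOR (NOT (c XOR f) XOR (((e IFF b) IMPLIES d) IMPLIES NOT NOT (b XOR f)))) = NOT false = true
b OR NOT (c XOR (NOT (c XOR f) XOR (((e IFF b) IMPLIES d) IMPLIES NOT NOT (b XOR f)))) = true OR true = true
(b IMPLIES f) AND (b OR NOT (c XOR (NOT (c XOR f) XOR (((e IFF b) IMPLIES d) IMPLIES NOT NOT (b XOR f))))) = true AND true = true
(f OR c) IMPLIES ((b IMPLIES f) AND (b OR NOT (c XOR (NOT (c XOR f) XOR (((e IFF b) IMPLIES d) IMPLIES NOT NOT (b XOR f)))))) = true IMPLIES true = true
NOT ((f OR c) IMPLIES ((b IMPLIES f) AND (b OR NOT (c XOR (NOT (c XOR f) XOR (((e IFF b) IMPLIES d) IMPLIES NOT NOT (b XOR f))))))) = NOT true = false
(e AND c) IMPLIES NOT ((f OR c) IMPLIES ((b IMPLIES f) AND (b OR NOT (c XOR (NOT (c XOR f) XOR (((e IFF b) IMPLIES d) IMPLIES NOT NOT (b XOR f))))))) = false IMPLIES false = true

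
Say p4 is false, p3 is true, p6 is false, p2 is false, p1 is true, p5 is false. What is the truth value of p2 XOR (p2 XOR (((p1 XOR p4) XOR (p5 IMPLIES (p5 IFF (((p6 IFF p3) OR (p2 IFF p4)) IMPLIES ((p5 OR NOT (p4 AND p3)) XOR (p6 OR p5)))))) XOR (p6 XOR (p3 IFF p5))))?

False

p1 XOR p4 = True XOR False = True
p6 IFF p3 = False IFF True = False
p2 IFF p4 = False IFF False = True
(p6 IFF p3) OR (p2 IFF p4) = False OR True = True
p4 AND p3 = False AND True = False
NOT (p4 AND p3) = NOT False = True
p5 OR NOT (p4 AND p3) = False OR True = True
p6 OR p5 = False OR False = False
(p5 OR NOT (p4 AND p3)) XOR (p6 OR p5) = True XOR False = True
((p6 IFF p3) OR (p2 IFF p4)) IMPLIES ((p5 OR NOT (p4 AND p3)) XOR (p6 OR p5)) = True IMPLIES True = True
p5 IFF (((p6 IFF p3) OR (p2 IFF p4)) IMPLIES ((p5 OR NOT (p4 AND p3)) XOR (p6 OR p5))) = False IFF True = False
p5 IMPLIES (p5 IFF (((p6 IFF p3) OR (p2 IFF p4)) IMPLIES ((p5 OR NOT (p4 AND p3)) XOR (p6 OR p5)))) = False IMPLIES False = True
(p1 XOR p4) XOR (p5 IMPLIES (p5 IFF (((p6 IFF p3) OR (p2 IFF p4)) IMPLIES ((p5 OR NOT (p4 AND p3)) XOR (p6 OR p5))))) = True XOR True = False
p3 IFF p5 = True IFF False = False
p6 XOR (p3 IFF p5) = False XOR False = False
((p1 XOR p4) XOR (p5 IMPLIES (p5 IFF (((p6 IFF p3) OR (p2 IFF p4)) IMPLIES ((p5 OR NOT (p4 AND p3)) XOR (p6 OR p5)))))) XOR (p6 XOR (p3 IFF p5)) = False XOR False = False
p2 XOR (((p1 XOR p4) XOR (p5 IMPLIES (p5 IFF (((p6 IFF p3) OR (p2 IFF p4)) IMPLIES ((p5 OR NOT (p4 AND p3)) XOR (p6 OR p5)))))) XOR (p6 XOR (p3 IFF p5))) = False XOR False = False
p2 XOR (p2 XOR (((p1 XOR p4) XOR (p5 IMPLIES (p5 IFF (((p6 IFF p3) OR (p2 IFF p4)) IMPLIES ((p5 OR NOT (p4 AND p3)) XOR (p6 OR p5)))))) XOR (p6 XOR (p3 IFF p5)))) = False XOR False = False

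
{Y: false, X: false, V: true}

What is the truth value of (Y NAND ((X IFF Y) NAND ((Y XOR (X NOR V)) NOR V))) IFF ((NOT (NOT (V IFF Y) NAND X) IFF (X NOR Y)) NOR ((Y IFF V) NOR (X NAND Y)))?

true

X IFF Y = false IFF false = true
X NOR V = false NOR true = false
Y XOR (X NOR V) = false XOR false = false
(Y XOR (X NOR V)) NOR V = false NOR true = false
(X IFF Y) NAND ((Y XOR (X NOR V)) NOR V) = true NAND false = true
Y NAND ((X IFF Y) NAND ((Y XOR (X NOR V)) NOR V)) = false NAND true = true
V IFF Y = true IFF false = false
NOT (V IFF Y) = NOT false = true
NOT (V IFF Y) NAND X = true NAND false = true
NOT (NOT (V IFF Y) NAND X) = NOT true = false
X NOR Y = false NOR false = true
NOT (NOT (V IFF Y) NAND X) IFF (X NOR Y) = false IFF true = false
Y IFF V = false IFF true = false
X NAND Y = false NAND false = true
(Y IFF V) NOR (X NAND Y) = false NOR true = false
(NOT (NOT (V IFF Y) NAND X) IFF (X NOR Y)) NOR ((Y IFF V) NOR (X NAND Y)) = false NOR false = true
(Y NAND ((X IFF Y) NAND ((Y XOR (X NOR V)) NOR V))) IFF ((NOT (NOT (V IFF Y) NAND X) IFF (X NOR Y)) NOR ((Y IFF V) NOR (X NAND Y))) = true IFF true = true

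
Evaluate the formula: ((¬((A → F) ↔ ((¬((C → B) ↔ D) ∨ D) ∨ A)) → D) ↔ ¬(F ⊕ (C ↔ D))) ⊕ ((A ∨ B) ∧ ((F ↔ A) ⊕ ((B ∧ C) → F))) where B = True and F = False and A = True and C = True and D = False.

False

Substituting B=True, F=False, A=True, C=True, D=False:
A → F = True → False = False
C → B = True → True = True
(C → B) ↔ D = True ↔ False = False
¬((C → B) ↔ D) = ¬False = True
¬((C → B) ↔ D) ∨ D = True ∨ False = True
(¬((C → B) ↔ D) ∨ D) ∨ A = True ∨ True = True
(A → F) ↔ ((¬((C → B) ↔ D) ∨ D) ∨ A) = False ↔ True = False
¬((A → F) ↔ ((¬((C → B) ↔ D) ∨ D) ∨ A)) = ¬False = True
¬((A → F) ↔ ((¬((C → B) ↔ D) ∨ D) ∨ A)) → D = True → False = False
C ↔ D = True ↔ False = False
F ⊕ (C ↔ D) = False ⊕ False = False
¬(F ⊕ (C ↔ D)) = ¬False = True
(¬((A → F) ↔ ((¬((C → B) ↔ D) ∨ D) ∨ A)) → D) ↔ ¬(F ⊕ (C ↔ D)) = False ↔ True = False
A ∨ B = True ∨ True = True
F ↔ A = False ↔ True = False
B ∧ C = True ∧ True = True
(B ∧ C) → F = True → False = False
(F ↔ A) ⊕ ((B ∧ C) → F) = False ⊕ False = False
(A ∨ B) ∧ ((F ↔ A) ⊕ ((B ∧ C) → F)) = True ∧ False = False
((¬((A → F) ↔ ((¬((C → B) ↔ D) ∨ D) ∨ A)) → D) ↔ ¬(F ⊕ (C ↔ D))) ⊕ ((A ∨ B) ∧ ((F ↔ A) ⊕ ((B ∧ C) → F))) = False ⊕ False = False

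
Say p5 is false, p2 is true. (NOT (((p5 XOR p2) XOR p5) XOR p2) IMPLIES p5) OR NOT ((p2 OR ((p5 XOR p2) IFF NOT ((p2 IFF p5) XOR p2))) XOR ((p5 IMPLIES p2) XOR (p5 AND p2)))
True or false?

p5 XOR p2 = F XOR T = T
(p5 XOR p2) XOR p5 = T XOR F = T
((p5 XOR p2) XOR p5) XOR p2 = T XOR T = F
NOT (((p5 XOR p2) XOR p5) XOR p2) = NOT F = T
NOT (((p5 XOR p2) XOR p5) XOR p2) IMPLIES p5 = T IMPLIES F = F
p5 XOR p2 = F XOR T = T
p2 IFF p5 = T IFF F = F
(p2 IFF p5) XOR p2 = F XOR T = T
NOT ((p2 IFF p5) XOR p2) = NOT T = F
(p5 XOR p2) IFF NOT ((p2 IFF p5) XOR p2) = T IFF F = F
p2 OR ((p5 XOR p2) IFF NOT ((p2 IFF p5) XOR p2)) = T OR F = T
p5 IMPLIES p2 = F IMPLIES T = T
p5 AND p2 = F AND T = F
(p5 IMPLIES p2) XOR (p5 AND p2) = T XOR F = T
(p2 OR ((p5 XOR p2) IFF NOT ((p2 IFF p5) XOR p2))) XOR ((p5 IMPLIES p2) XOR (p5 AND p2)) = T XOR T = F
NOT ((p2 OR ((p5 XOR p2) IFF NOT ((p2 IFF p5) XOR p2))) XOR ((p5 IMPLIES p2) XOR (p5 AND p2))) = NOT F = T
(NOT (((p5 XOR p2) XOR p5) XOR p2) IMPLIES p5) OR NOT ((p2 OR ((p5 XOR p2) IFF NOT ((p2 IFF p5) XOR p2))) XOR ((p5 IMPLIES p2) XOR (p5 AND p2))) = F OR T = T

T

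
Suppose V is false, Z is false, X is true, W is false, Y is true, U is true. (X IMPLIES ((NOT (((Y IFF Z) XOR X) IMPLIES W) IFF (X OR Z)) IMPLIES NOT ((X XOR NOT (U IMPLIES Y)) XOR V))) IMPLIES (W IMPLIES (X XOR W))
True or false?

T

Y IFF Z = T IFF F = F
(Y IFF Z) XOR X = F XOR T = T
((Y IFF Z) XOR X) IMPLIES W = T IMPLIES F = F
NOT (((Y IFF Z) XOR X) IMPLIES W) = NOT F = T
X OR Z = T OR F = T
NOT (((Y IFF Z) XOR X) IMPLIES W) IFF (X OR Z) = T IFF T = T
U IMPLIES Y = T IMPLIES T = T
NOT (U IMPLIES Y) = NOT T = F
X XOR NOT (U IMPLIES Y) = T XOR F = T
(X XOR NOT (U IMPLIES Y)) XOR V = T XOR F = T
NOT ((X XOR NOT (U IMPLIES Y)) XOR V) = NOT T = F
(NOT (((Y IFF Z) XOR X) IMPLIES W) IFF (X OR Z)) IMPLIES NOT ((X XOR NOT (U IMPLIES Y)) XOR V) = T IMPLIES F = F
X IMPLIES ((NOT (((Y IFF Z) XOR X) IMPLIES W) IFF (X OR Z)) IMPLIES NOT ((X XOR NOT (U IMPLIES Y)) XOR V)) = T IMPLIES F = F
X XOR W = T XOR F = T
W IMPLIES (X XOR W) = F IMPLIES T = T
(X IMPLIES ((NOT (((Y IFF Z) XOR X) IMPLIES W) IFF (X OR Z)) IMPLIES NOT ((X XOR NOT (U IMPLIES Y)) XOR V))) IMPLIES (W IMPLIES (X XOR W)) = F IMPLIES T = T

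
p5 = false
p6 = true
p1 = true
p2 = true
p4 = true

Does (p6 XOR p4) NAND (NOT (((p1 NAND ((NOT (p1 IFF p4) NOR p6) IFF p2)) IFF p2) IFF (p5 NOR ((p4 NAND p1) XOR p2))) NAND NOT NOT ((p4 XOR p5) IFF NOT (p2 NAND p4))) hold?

true

p6 XOR p4 = true XOR true = false
p1 IFF p4 = true IFF true = true
NOT (p1 IFF p4) = NOT true = false
NOT (p1 IFF p4) NOR p6 = false NOR true = false
(NOT (p1 IFF p4) NOR p6) IFF p2 = false IFF true = false
p1 NAND ((NOT (p1 IFF p4) NOR p6) IFF p2) = true NAND false = true
(p1 NAND ((NOT (p1 IFF p4) NOR p6) IFF p2)) IFF p2 = true IFF true = true
p4 NAND p1 = true NAND true = false
(p4 NAND p1) XOR p2 = false XOR true = true
p5 NOR ((p4 NAND p1) XOR p2) = false NOR true = false
((p1 NAND ((NOT (p1 IFF p4) NOR p6) IFF p2)) IFF p2) IFF (p5 NOR ((p4 NAND p1) XOR p2)) = true IFF false = false
NOT (((p1 NAND ((NOT (p1 IFF p4) NOR p6) IFF p2)) IFF p2) IFF (p5 NOR ((p4 NAND p1) XOR p2))) = NOT false = true
p4 XOR p5 = true XOR false = true
p2 NAND p4 = true NAND true = false
NOT (p2 NAND p4) = NOT false = true
(p4 XOR p5) IFF NOT (p2 NAND p4) = true IFF true = true
NOT ((p4 XOR p5) IFF NOT (p2 NAND p4)) = NOT true = false
NOT NOT ((p4 XOR p5) IFF NOT (p2 NAND p4)) = NOT false = true
NOT (((p1 NAND ((NOT (p1 IFF p4) NOR p6) IFF p2)) IFF p2) IFF (p5 NOR ((p4 NAND p1) XOR p2))) NAND NOT NOT ((p4 XOR p5) IFF NOT (p2 NAND p4)) = true NAND true = false
(p6 XOR p4) NAND (NOT (((p1 NAND ((NOT (p1 IFF p4) NOR p6) IFF p2)) IFF p2) IFF (p5 NOR ((p4 NAND p1) XOR p2))) NAND NOT NOT ((p4 XOR p5) IFF NOT (p2 NAND p4))) = false NAND false = true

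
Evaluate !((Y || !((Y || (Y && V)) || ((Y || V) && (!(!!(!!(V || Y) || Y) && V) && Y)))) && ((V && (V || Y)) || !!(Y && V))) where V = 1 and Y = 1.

Y && V = 1 && 1 = 1
Y || (Y && V) = 1 || 1 = 1
Y || V = 1 || 1 = 1
V || Y = 1 || 1 = 1
!(V || Y) = !1 = 0
!!(V || Y) = !0 = 1
!!(V || Y) || Y = 1 || 1 = 1
!(!!(V || Y) || Y) = !1 = 0
!!(!!(V || Y) || Y) = !0 = 1
!!(!!(V || Y) || Y) && V = 1 && 1 = 1
!(!!(!!(V || Y) || Y) && V) = !1 = 0
!(!!(!!(V || Y) || Y) && V) && Y = 0 && 1 = 0
(Y || V) && (!(!!(!!(V || Y) || Y) && V) && Y) = 1 && 0 = 0
(Y || (Y && V)) || ((Y || V) && (!(!!(!!(V || Y) || Y) && V) && Y)) = 1 || 0 = 1
!((Y || (Y && V)) || ((Y || V) && (!(!!(!!(V || Y) || Y) && V) && Y))) = !1 = 0
Y || !((Y || (Y && V)) || ((Y || V) && (!(!!(!!(V || Y) || Y) && V) && Y))) = 1 || 0 = 1
V || Y = 1 || 1 = 1
V && (V || Y) = 1 && 1 = 1
Y && V = 1 && 1 = 1
!(Y && V) = !1 = 0
!!(Y && V) = !0 = 1
(V && (V || Y)) || !!(Y && V) = 1 || 1 = 1
(Y || !((Y || (Y && V)) || ((Y || V) && (!(!!(!!(V || Y) || Y) && V) && Y)))) && ((V && (V || Y)) || !!(Y && V)) = 1 && 1 = 1
!((Y || !((Y || (Y && V)) || ((Y || V) && (!(!!(!!(V || Y) || Y) && V) && Y)))) && ((V && (V || Y)) || !!(Y && V))) = !1 = 0

0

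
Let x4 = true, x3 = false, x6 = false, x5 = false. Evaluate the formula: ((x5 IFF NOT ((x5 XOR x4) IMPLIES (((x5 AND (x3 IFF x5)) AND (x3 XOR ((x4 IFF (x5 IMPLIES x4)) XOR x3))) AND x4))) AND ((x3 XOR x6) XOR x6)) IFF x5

x5 XOR x4 = false XOR true = true
x3 IFF x5 = false IFF false = true
x5 AND (x3 IFF x5) = false AND true = false
x5 IMPLIES x4 = false IMPLIES true = true
x4 IFF (x5 IMPLIES x4) = true IFF true = true
(x4 IFF (x5 IMPLIES x4)) XOR x3 = true XOR false = true
x3 XOR ((x4 IFF (x5 IMPLIES x4)) XOR x3) = false XOR true = true
(x5 AND (x3 IFF x5)) AND (x3 XOR ((x4 IFF (x5 IMPLIES x4)) XOR x3)) = false AND true = false
((x5 AND (x3 IFF x5)) AND (x3 XOR ((x4 IFF (x5 IMPLIES x4)) XOR x3))) AND x4 = false AND true = false
(x5 XOR x4) IMPLIES (((x5 AND (x3 IFF x5)) AND (x3 XOR ((x4 IFF (x5 IMPLIES x4)) XOR x3))) AND x4) = true IMPLIES false = false
NOT ((x5 XOR x4) IMPLIES (((x5 AND (x3 IFF x5)) AND (x3 XOR ((x4 IFF (x5 IMPLIES x4)) XOR x3))) AND x4)) = NOT false = true
x5 IFF NOT ((x5 XOR x4) IMPLIES (((x5 AND (x3 IFF x5)) AND (x3 XOR ((x4 IFF (x5 IMPLIES x4)) XOR x3))) AND x4)) = false IFF true = false
x3 XOR x6 = false XOR false = false
(x3 XOR x6) XOR x6 = false XOR false = false
(x5 IFF NOT ((x5 XOR x4) IMPLIES (((x5 AND (x3 IFF x5)) AND (x3 XOR ((x4 IFF (x5 IMPLIES x4)) XOR x3))) AND x4))) AND ((x3 XOR x6) XOR x6) = false AND false = false
((x5 IFF NOT ((x5 XOR x4) IMPLIES (((x5 AND (x3 IFF x5)) AND (x3 XOR ((x4 IFF (x5 IMPLIES x4)) XOR x3))) AND x4))) AND ((x3 XOR x6) XOR x6)) IFF x5 = false IFF false = true

true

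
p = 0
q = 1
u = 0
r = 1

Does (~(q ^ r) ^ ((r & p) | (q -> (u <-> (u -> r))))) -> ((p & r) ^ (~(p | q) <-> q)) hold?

0

q ^ r = 1 ^ 1 = 0
~(q ^ r) = ~0 = 1
r & p = 1 & 0 = 0
u -> r = 0 -> 1 = 1
u <-> (u -> r) = 0 <-> 1 = 0
q -> (u <-> (u -> r)) = 1 -> 0 = 0
(r & p) | (q -> (u <-> (u -> r))) = 0 | 0 = 0
~(q ^ r) ^ ((r & p) | (q -> (u <-> (u -> r)))) = 1 ^ 0 = 1
p & r = 0 & 1 = 0
p | q = 0 | 1 = 1
~(p | q) = ~1 = 0
~(p | q) <-> q = 0 <-> 1 = 0
(p & r) ^ (~(p | q) <-> q) = 0 ^ 0 = 0
(~(q ^ r) ^ ((r & p) | (q -> (u <-> (u -> r))))) -> ((p & r) ^ (~(p | q) <-> q)) = 1 -> 0 = 0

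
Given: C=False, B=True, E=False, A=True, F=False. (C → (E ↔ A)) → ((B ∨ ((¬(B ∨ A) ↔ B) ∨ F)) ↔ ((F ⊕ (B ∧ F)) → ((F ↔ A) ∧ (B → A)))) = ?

Substituting C=False, B=True, E=False, A=True, F=False:
E ↔ A = False ↔ True = False
C → (E ↔ A) = False → False = True
B ∨ A = True ∨ True = True
¬(B ∨ A) = ¬True = False
¬(B ∨ A) ↔ B = False ↔ True = False
(¬(B ∨ A) ↔ B) ∨ F = False ∨ False = False
B ∨ ((¬(B ∨ A) ↔ B) ∨ F) = True ∨ False = True
B ∧ F = True ∧ False = False
F ⊕ (B ∧ F) = False ⊕ False = False
F ↔ A = False ↔ True = False
B → A = True → True = True
(F ↔ A) ∧ (B → A) = False ∧ True = False
(F ⊕ (B ∧ F)) → ((F ↔ A) ∧ (B → A)) = False → False = True
(B ∨ ((¬(B ∨ A) ↔ B) ∨ F)) ↔ ((F ⊕ (B ∧ F)) → ((F ↔ A) ∧ (B → A))) = True ↔ True = True
(C → (E ↔ A)) → ((B ∨ ((¬(B ∨ A) ↔ B) ∨ F)) ↔ ((F ⊕ (B ∧ F)) → ((F ↔ A) ∧ (B → A)))) = True → True = True

True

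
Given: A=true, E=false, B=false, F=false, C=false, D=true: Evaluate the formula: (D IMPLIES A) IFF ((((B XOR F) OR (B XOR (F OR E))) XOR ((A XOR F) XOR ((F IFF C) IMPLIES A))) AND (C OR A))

false

D IMPLIES A = true IMPLIES true = true
B XOR F = false XOR false = false
F OR E = false OR false = false
B XOR (F OR E) = false XOR false = false
(B XOR F) OR (B XOR (F OR E)) = false OR false = false
A XOR F = true XOR false = true
F IFF C = false IFF false = true
(F IFF C) IMPLIES A = true IMPLIES true = true
(A XOR F) XOR ((F IFF C) IMPLIES A) = true XOR true = false
((B XOR F) OR (B XOR (F OR E))) XOR ((A XOR F) XOR ((F IFF C) IMPLIES A)) = false XOR false = false
C OR A = false OR true = true
(((B XOR F) OR (B XOR (F OR E))) XOR ((A XOR F) XOR ((F IFF C) IMPLIES A))) AND (C OR A) = false AND true = false
(D IMPLIES A) IFF ((((B XOR F) OR (B XOR (F OR E))) XOR ((A XOR F) XOR ((F IFF C) IMPLIES A))) AND (C OR A)) = true IFF false = false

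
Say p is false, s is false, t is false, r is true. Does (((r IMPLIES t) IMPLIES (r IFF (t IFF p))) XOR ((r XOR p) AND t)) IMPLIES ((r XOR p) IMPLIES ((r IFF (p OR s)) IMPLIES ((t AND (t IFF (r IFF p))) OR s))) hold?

true

r IMPLIES t = true IMPLIES false = false
t IFF p = false IFF false = true
r IFF (t IFF p) = true IFF true = true
(r IMPLIES t) IMPLIES (r IFF (t IFF p)) = false IMPLIES true = true
r XOR p = true XOR false = true
(r XOR p) AND t = true AND false = false
((r IMPLIES t) IMPLIES (r IFF (t IFF p))) XOR ((r XOR p) AND t) = true XOR false = true
r XOR p = true XOR false = true
p OR s = false OR false = false
r IFF (p OR s) = true IFF false = false
r IFF p = true IFF false = false
t IFF (r IFF p) = false IFF false = true
t AND (t IFF (r IFF p)) = false AND true = false
(t AND (t IFF (r IFF p))) OR s = false OR false = false
(r IFF (p OR s)) IMPLIES ((t AND (t IFF (r IFF p))) OR s) = false IMPLIES false = true
(r XOR p) IMPLIES ((r IFF (p OR s)) IMPLIES ((t AND (t IFF (r IFF p))) OR s)) = true IMPLIES true = true
(((r IMPLIES t) IMPLIES (r IFF (t IFF p))) XOR ((r XOR p) AND t)) IMPLIES ((r XOR p) IMPLIES ((r IFF (p OR s)) IMPLIES ((t AND (t IFF (r IFF p))) OR s))) = true IMPLIES true = true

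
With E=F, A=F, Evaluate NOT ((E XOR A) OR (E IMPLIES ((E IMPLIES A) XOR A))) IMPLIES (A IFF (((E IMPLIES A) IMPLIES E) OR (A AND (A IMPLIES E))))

Substituting E=F, A=F:
E XOR A = F XOR F = F
E IMPLIES A = F IMPLIES F = T
(E IMPLIES A) XOR A = T XOR F = T
E IMPLIES ((E IMPLIES A) XOR A) = F IMPLIES T = T
(E XOR A) OR (E IMPLIES ((E IMPLIES A) XOR A)) = F OR T = T
NOT ((E XOR A) OR (E IMPLIES ((E IMPLIES A) XOR A))) = NOT T = F
E IMPLIES A = F IMPLIES F = T
(E IMPLIES A) IMPLIES E = T IMPLIES F = F
A IMPLIES E = F IMPLIES F = T
A AND (A IMPLIES E) = F AND T = F
((E IMPLIES A) IMPLIES E) OR (A AND (A IMPLIES E)) = F OR F = F
A IFF (((E IMPLIES A) IMPLIES E) OR (A AND (A IMPLIES E))) = F IFF F = T
NOT ((E XOR A) OR (E IMPLIES ((E IMPLIES A) XOR A))) IMPLIES (A IFF (((E IMPLIES A) IMPLIES E) OR (A AND (A IMPLIES E)))) = F IMPLIES T = T

T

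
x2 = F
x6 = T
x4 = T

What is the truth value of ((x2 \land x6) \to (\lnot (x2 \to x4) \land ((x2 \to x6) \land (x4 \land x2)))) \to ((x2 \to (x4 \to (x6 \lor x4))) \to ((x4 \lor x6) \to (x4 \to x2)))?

F

Substituting x2=F, x6=T, x4=T:
x2 \land x6 = F \land T = F
x2 \to x4 = F \to T = T
\lnot (x2 \to x4) = \lnot T = F
x2 \to x6 = F \to T = T
x4 \land x2 = T \land F = F
(x2 \to x6) \land (x4 \land x2) = T \land F = F
\lnot (x2 \to x4) \land ((x2 \to x6) \land (x4 \land x2)) = F \land F = F
(x2 \land x6) \to (\lnot (x2 \to x4) \land ((x2 \to x6) \land (x4 \land x2))) = F \to F = T
x6 \lor x4 = T \lor T = T
x4 \to (x6 \lor x4) = T \to T = T
x2 \to (x4 \to (x6 \lor x4)) = F \to T = T
x4 \lor x6 = T \lor T = T
x4 \to x2 = T \to F = F
(x4 \lor x6) \to (x4 \to x2) = T \to F = F
(x2 \to (x4 \to (x6 \lor x4))) \to ((x4 \lor x6) \to (x4 \to x2)) = T \to F = F
((x2 \land x6) \to (\lnot (x2 \to x4) \land ((x2 \to x6) \land (x4 \land x2)))) \to ((x2 \to (x4 \to (x6 \lor x4))) \to ((x4 \lor x6) \to (x4 \to x2))) = T \to F = F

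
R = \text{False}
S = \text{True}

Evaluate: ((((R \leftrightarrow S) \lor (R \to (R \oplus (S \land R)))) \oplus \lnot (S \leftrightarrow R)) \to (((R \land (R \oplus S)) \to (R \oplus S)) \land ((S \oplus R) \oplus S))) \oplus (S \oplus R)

R \leftrightarrow S = \text{False} \leftrightarrow \text{True} = \text{False}
S \land R = \text{True} \land \text{False} = \text{False}
R \oplus (S \land R) = \text{False} \oplus \text{False} = \text{False}
R \to (R \oplus (S \land R)) = \text{False} \to \text{False} = \text{True}
(R \leftrightarrow S) \lor (R \to (R \oplus (S \land R))) = \text{False} \lor \text{True} = \text{True}
S \leftrightarrow R = \text{True} \leftrightarrow \text{False} = \text{False}
\lnot (S \leftrightarrow R) = \lnot \text{False} = \text{True}
((R \leftrightarrow S) \lor (R \to (R \oplus (S \land R)))) \oplus \lnot (S \leftrightarrow R) = \text{True} \oplus \text{True} = \text{False}
R \oplus S = \text{False} \oplus \text{True} = \text{True}
R \land (R \oplus S) = \text{False} \land \text{True} = \text{False}
R \oplus S = \text{False} \oplus \text{True} = \text{True}
(R \land (R \oplus S)) \to (R \oplus S) = \text{False} \to \text{True} = \text{True}
S \oplus R = \text{True} \oplus \text{False} = \text{True}
(S \oplus R) \oplus S = \text{True} \oplus \text{True} = \text{False}
((R \land (R \oplus S)) \to (R \oplus S)) \land ((S \oplus R) \oplus S) = \text{True} \land \text{False} = \text{False}
(((R \leftrightarrow S) \lor (R \to (R \oplus (S \land R)))) \oplus \lnot (S \leftrightarrow R)) \to (((R \land (R \oplus S)) \to (R \oplus S)) \land ((S \oplus R) \oplus S)) = \text{False} \to \text{False} = \text{True}
S \oplus R = \text{True} \oplus \text{False} = \text{True}
((((R \leftrightarrow S) \lor (R \to (R \oplus (S \land R)))) \oplus \lnot (S \leftrightarrow R)) \to (((R \land (R \oplus S)) \to (R \oplus S)) \land ((S \oplus R) \oplus S))) \oplus (S \oplus R) = \text{True} \oplus \text{True} = \text{False}

\text{False}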